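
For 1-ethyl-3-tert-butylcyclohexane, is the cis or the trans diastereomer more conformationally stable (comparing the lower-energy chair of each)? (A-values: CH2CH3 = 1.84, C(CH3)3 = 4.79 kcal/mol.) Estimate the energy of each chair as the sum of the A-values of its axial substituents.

cis

At 1,3 positions (parity same): cis → (e,e or a,a); trans → (a,e or e,a).
Best chair for cis: E = 0.00 kcal/mol; best chair for trans: E = 1.84 kcal/mol.
The cis isomer is lower by 1.84 kcal/mol.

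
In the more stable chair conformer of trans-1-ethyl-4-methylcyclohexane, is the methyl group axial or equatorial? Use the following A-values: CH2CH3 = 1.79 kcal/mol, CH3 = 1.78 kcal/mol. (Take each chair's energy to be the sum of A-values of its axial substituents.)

equatorial

C1 and C4 have opposite parity, so for the trans isomer the two substituents are e,e in one chair and a,a in the other.
Chair I (ethyl axial, methyl axial): E = 3.57 kcal/mol.
Chair II (ethyl equatorial, methyl equatorial): E = 0.00 kcal/mol.
Chair II is the more stable (lower-energy) conformer, and in that chair the methyl group is equatorial.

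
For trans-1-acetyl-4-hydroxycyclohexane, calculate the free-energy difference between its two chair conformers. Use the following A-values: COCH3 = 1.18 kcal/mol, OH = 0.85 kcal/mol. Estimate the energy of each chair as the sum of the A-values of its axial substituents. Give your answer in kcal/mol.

2.03 kcal/mol

C1 and C4 have opposite parity, so for the trans isomer the two substituents are e,e in one chair and a,a in the other.
Chair I (acetyl axial, hydroxyl axial): E = 2.03 kcal/mol.
Chair II (acetyl equatorial, hydroxyl equatorial): E = 0.00 kcal/mol.
ΔE = 2.03 − 0.00 = 2.03 kcal/mol; chair II is more stable.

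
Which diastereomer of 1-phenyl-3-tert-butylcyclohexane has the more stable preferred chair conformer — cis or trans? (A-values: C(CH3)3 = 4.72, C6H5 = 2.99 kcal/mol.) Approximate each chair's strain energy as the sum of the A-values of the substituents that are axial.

cis

At 1,3 positions (parity same): cis → (e,e or a,a); trans → (a,e or e,a).
Best chair for cis: E = 0.00 kcal/mol; best chair for trans: E = 2.99 kcal/mol.
The cis isomer is lower by 2.99 kcal/mol.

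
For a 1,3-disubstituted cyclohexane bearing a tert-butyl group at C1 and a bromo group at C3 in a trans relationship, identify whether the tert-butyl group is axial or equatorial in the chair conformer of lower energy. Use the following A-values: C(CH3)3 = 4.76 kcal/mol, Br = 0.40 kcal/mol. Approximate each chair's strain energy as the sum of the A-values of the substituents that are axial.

equatorial

C1 and C3 have the same parity, so for the trans isomer the two substituents are one axial and one equatorial in each chair.
Chair I (tert-butyl axial, bromo equatorial): E = 4.76 kcal/mol.
Chair II (tert-butyl equatorial, bromo axial): E = 0.40 kcal/mol.
Chair II is the more stable (lower-energy) conformer, and in that chair the tert-butyl group is equatorial.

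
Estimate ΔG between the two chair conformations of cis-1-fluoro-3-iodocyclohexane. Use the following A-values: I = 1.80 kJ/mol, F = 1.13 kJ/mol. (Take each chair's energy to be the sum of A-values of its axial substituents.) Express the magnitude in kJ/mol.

C1 and C3 have the same parity, so for the cis isomer the two substituents are e,e in one chair and a,a in the other.
Chair I (iodo axial, fluoro axial): E = 2.93 kJ/mol.
Chair II (iodo equatorial, fluoro equatorial): E = 0.00 kJ/mol.
ΔE = 2.93 − 0.00 = 2.93 kJ/mol; chair II is more stable.

2.93 kJ/mol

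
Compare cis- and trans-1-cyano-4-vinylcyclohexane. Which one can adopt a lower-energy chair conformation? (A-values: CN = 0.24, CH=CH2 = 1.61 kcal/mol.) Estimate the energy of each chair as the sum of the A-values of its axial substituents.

trans

At 1,4 positions (parity opposite): cis → (a,e or e,a); trans → (e,e or a,a).
Best chair for cis: E = 0.24 kcal/mol; best chair for trans: E = 0.00 kcal/mol.
The trans isomer is lower by 0.24 kcal/mol.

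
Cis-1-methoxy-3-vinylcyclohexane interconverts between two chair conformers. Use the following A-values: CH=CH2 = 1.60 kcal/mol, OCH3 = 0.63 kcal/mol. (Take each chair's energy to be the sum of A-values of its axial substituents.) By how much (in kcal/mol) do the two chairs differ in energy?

2.23 kcal/mol

C1 and C3 have the same parity, so for the cis isomer the two substituents are e,e in one chair and a,a in the other.
Chair I (vinyl axial, methoxy axial): E = 2.23 kcal/mol.
Chair II (vinyl equatorial, methoxy equatorial): E = 0.00 kcal/mol.
ΔE = 2.23 − 0.00 = 2.23 kcal/mol; chair II is more stable.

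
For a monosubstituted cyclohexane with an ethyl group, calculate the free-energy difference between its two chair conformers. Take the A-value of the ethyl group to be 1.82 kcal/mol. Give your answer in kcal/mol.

1.82 kcal/mol

A monosubstituted cyclohexane has one chair with the ethyl group axial (E = A = 1.82 kcal/mol) and one with it equatorial (E = 0).
ΔE = 1.82 − 0 = 1.82 kcal/mol.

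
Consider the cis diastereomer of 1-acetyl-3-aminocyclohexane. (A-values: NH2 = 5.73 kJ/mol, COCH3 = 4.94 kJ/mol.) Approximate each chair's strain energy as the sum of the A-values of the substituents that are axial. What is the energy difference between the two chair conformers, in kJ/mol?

C1 and C3 have the same parity, so for the cis isomer the two substituents are e,e in one chair and a,a in the other.
Chair I (amino axial, acetyl axial): E = 10.67 kJ/mol.
Chair II (amino equatorial, acetyl equatorial): E = 0.00 kJ/mol.
ΔE = 10.67 − 0.00 = 10.67 kJ/mol; chair II is more stable.

10.67 kJ/mol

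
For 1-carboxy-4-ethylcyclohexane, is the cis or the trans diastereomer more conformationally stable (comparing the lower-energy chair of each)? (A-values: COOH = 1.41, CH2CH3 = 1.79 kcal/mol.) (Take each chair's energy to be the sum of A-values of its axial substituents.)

trans

At 1,4 positions (parity opposite): cis → (a,e or e,a); trans → (e,e or a,a).
Best chair for cis: E = 1.41 kcal/mol; best chair for trans: E = 0.00 kcal/mol.
The trans isomer is lower by 1.41 kcal/mol.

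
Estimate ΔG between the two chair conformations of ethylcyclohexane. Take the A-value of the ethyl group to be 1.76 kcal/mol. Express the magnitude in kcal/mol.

1.76 kcal/mol

A monosubstituted cyclohexane has one chair with the ethyl group axial (E = A = 1.76 kcal/mol) and one with it equatorial (E = 0).
ΔE = 1.76 − 0 = 1.76 kcal/mol.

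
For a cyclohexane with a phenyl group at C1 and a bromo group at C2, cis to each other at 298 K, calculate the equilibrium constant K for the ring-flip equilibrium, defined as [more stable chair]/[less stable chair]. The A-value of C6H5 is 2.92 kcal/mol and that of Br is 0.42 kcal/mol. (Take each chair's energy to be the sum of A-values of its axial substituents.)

C1 and C2 have opposite parity, so for the cis isomer the two substituents are one axial and one equatorial in each chair.
Chair I (phenyl axial, bromo equatorial): E = 2.92 kcal/mol; chair II (phenyl equatorial, bromo axial): E = 0.42 kcal/mol.
ΔG = 2.50 kcal/mol between the two chairs.
K = exp(ΔG/RT) with R = 1.987×10⁻³ kcal mol⁻¹ K⁻¹ and T = 298 K gives K ≈ 68.2.

K ≈ 68.2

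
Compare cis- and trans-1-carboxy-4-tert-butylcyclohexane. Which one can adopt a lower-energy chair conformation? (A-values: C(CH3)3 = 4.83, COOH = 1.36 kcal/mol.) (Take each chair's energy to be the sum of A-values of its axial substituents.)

At 1,4 positions (parity opposite): cis → (a,e or e,a); trans → (e,e or a,a).
Best chair for cis: E = 1.36 kcal/mol; best chair for trans: E = 0.00 kcal/mol.
The trans isomer is lower by 1.36 kcal/mol.

trans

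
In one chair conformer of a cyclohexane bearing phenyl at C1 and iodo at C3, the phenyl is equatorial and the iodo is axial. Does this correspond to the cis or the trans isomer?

trans

C1 and C3 have the same parity, so their axial bonds point in the same direction.
With same-parity carbons, two substituents on the same face are both axial or both equatorial; opposite faces give one of each.
Here the groups are equatorial/axial → opposite face → trans.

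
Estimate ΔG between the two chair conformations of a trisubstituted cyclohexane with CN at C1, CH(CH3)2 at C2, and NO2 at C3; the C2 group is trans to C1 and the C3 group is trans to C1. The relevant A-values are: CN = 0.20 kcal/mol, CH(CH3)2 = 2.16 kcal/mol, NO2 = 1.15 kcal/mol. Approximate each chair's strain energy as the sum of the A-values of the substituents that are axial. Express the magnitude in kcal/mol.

1.21 kcal/mol

Chair I (cyano axial, isopropyl axial, nitro equatorial): E = 2.36 kcal/mol.
Chair II (cyano equatorial, isopropyl equatorial, nitro axial): E = 1.15 kcal/mol.
ΔE = 2.36 − 1.15 = 1.21 kcal/mol; chair II is more stable.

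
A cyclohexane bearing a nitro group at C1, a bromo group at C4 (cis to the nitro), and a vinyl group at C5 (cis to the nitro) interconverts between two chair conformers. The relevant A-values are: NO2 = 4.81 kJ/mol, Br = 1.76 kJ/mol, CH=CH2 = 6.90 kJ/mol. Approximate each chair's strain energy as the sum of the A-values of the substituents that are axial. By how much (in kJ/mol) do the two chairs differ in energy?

Chair I (nitro axial, bromo equatorial, vinyl axial): E = 11.71 kJ/mol.
Chair II (nitro equatorial, bromo axial, vinyl equatorial): E = 1.76 kJ/mol.
ΔE = 11.71 − 1.76 = 9.95 kJ/mol; chair II is more stable.

9.95 kJ/mol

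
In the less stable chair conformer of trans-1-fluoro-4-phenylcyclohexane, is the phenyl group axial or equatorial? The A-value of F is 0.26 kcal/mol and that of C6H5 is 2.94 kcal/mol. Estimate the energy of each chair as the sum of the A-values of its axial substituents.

C1 and C4 have opposite parity, so for the trans isomer the two substituents are e,e in one chair and a,a in the other.
Chair I (fluoro axial, phenyl axial): E = 3.20 kcal/mol.
Chair II (fluoro equatorial, phenyl equatorial): E = 0.00 kcal/mol.
Chair I is the less stable (higher-energy) conformer, and in that chair the phenyl group is axial.

axial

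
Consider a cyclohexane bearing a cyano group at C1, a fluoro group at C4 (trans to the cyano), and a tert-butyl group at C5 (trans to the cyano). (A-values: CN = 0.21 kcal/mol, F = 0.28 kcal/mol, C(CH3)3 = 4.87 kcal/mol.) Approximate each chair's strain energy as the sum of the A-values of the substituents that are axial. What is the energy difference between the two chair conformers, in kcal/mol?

4.38 kcal/mol

Chair I (cyano axial, fluoro axial, tert-butyl equatorial): E = 0.49 kcal/mol.
Chair II (cyano equatorial, fluoro equatorial, tert-butyl axial): E = 4.87 kcal/mol.
ΔE = 4.87 − 0.49 = 4.38 kcal/mol; chair I is more stable.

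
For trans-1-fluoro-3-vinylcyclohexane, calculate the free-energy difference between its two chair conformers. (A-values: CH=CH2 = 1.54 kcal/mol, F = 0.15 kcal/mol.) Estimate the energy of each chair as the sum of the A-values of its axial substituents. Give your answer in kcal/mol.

C1 and C3 have the same parity, so for the trans isomer the two substituents are one axial and one equatorial in each chair.
Chair I (vinyl axial, fluoro equatorial): E = 1.54 kcal/mol.
Chair II (vinyl equatorial, fluoro axial): E = 0.15 kcal/mol.
ΔE = 1.54 − 0.15 = 1.39 kcal/mol; chair II is more stable.

1.39 kcal/mol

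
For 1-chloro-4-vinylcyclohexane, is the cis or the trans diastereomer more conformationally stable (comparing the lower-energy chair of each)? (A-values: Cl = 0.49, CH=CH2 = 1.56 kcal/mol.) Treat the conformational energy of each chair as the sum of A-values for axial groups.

At 1,4 positions (parity opposite): cis → (a,e or e,a); trans → (e,e or a,a).
Best chair for cis: E = 0.49 kcal/mol; best chair for trans: E = 0.00 kcal/mol.
The trans isomer is lower by 0.49 kcal/mol.

trans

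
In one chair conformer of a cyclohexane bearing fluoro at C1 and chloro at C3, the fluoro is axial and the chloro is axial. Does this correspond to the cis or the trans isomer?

C1 and C3 have the same parity, so their axial bonds point in the same direction.
With same-parity carbons, two substituents on the same face are both axial or both equatorial; opposite faces give one of each.
Here the groups are axial/axial → same face → cis.

cis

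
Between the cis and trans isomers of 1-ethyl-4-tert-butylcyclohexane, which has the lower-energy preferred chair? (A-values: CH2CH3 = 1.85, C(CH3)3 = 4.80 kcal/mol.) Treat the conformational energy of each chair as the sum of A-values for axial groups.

At 1,4 positions (parity opposite): cis → (a,e or e,a); trans → (e,e or a,a).
Best chair for cis: E = 1.85 kcal/mol; best chair for trans: E = 0.00 kcal/mol.
The trans isomer is lower by 1.85 kcal/mol.

trans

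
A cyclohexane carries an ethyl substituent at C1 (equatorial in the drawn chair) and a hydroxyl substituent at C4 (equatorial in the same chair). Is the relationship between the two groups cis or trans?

C1 and C4 have opposite parity, so their axial bonds point in opposite directions.
With opposite-parity carbons, two substituents on the same face are one axial and one equatorial; opposite faces give both axial or both equatorial.
Here the groups are equatorial/equatorial → opposite face → trans.

trans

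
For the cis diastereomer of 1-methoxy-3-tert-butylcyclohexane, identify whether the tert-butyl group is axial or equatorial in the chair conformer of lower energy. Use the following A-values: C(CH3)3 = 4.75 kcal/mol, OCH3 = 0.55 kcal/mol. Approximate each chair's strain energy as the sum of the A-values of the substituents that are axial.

equatorial

C1 and C3 have the same parity, so for the cis isomer the two substituents are e,e in one chair and a,a in the other.
Chair I (tert-butyl axial, methoxy axial): E = 5.30 kcal/mol.
Chair II (tert-butyl equatorial, methoxy equatorial): E = 0.00 kcal/mol.
Chair II is the more stable (lower-energy) conformer, and in that chair the tert-butyl group is equatorial.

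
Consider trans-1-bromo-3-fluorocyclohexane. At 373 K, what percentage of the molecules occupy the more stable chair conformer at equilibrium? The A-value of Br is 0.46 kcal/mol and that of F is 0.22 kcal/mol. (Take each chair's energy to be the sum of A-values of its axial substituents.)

58.0%

C1 and C3 have the same parity, so for the trans isomer the two substituents are one axial and one equatorial in each chair.
Chair I (bromo axial, fluoro equatorial): E = 0.46 kcal/mol; chair II (bromo equatorial, fluoro axial): E = 0.22 kcal/mol.
ΔG = 0.24 kcal/mol between the two chairs.
K = exp(ΔG/RT) with R = 1.987×10⁻³ kcal mol⁻¹ K⁻¹ and T = 373 K gives K ≈ 1.38.
Fraction in the lower-energy chair = K/(K+1) = 58.0%.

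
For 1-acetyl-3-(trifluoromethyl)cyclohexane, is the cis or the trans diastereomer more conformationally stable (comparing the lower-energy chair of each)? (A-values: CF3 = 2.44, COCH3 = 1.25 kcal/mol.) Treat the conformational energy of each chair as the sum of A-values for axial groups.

cis

At 1,3 positions (parity same): cis → (e,e or a,a); trans → (a,e or e,a).
Best chair for cis: E = 0.00 kcal/mol; best chair for trans: E = 1.25 kcal/mol.
The cis isomer is lower by 1.25 kcal/mol.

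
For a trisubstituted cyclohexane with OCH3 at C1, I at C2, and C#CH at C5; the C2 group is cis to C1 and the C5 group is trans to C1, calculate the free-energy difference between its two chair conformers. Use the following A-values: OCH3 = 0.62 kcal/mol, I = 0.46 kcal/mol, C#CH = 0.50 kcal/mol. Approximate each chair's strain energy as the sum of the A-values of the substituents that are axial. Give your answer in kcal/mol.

Chair I (methoxy axial, iodo equatorial, ethynyl equatorial): E = 0.62 kcal/mol.
Chair II (methoxy equatorial, iodo axial, ethynyl axial): E = 0.96 kcal/mol.
ΔE = 0.96 − 0.62 = 0.34 kcal/mol; chair I is more stable.

0.34 kcal/mol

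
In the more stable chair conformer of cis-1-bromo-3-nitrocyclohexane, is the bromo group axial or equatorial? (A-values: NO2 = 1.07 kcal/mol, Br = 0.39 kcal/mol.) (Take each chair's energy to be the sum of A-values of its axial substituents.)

equatorial

C1 and C3 have the same parity, so for the cis isomer the two substituents are e,e in one chair and a,a in the other.
Chair I (nitro axial, bromo axial): E = 1.46 kcal/mol.
Chair II (nitro equatorial, bromo equatorial): E = 0.00 kcal/mol.
Chair II is the more stable (lower-energy) conformer, and in that chair the bromo group is equatorial.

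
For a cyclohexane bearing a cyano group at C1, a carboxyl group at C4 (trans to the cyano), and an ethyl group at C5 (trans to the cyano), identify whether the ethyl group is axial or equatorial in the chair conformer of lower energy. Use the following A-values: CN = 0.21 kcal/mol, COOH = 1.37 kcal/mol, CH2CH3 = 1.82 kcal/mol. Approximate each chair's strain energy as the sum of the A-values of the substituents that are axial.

equatorial

Chair I (cyano axial, carboxyl axial, ethyl equatorial): E = 1.58 kcal/mol.
Chair II (cyano equatorial, carboxyl equatorial, ethyl axial): E = 1.82 kcal/mol.
Chair I is the more stable (lower-energy) conformer, and in that chair the ethyl group is equatorial.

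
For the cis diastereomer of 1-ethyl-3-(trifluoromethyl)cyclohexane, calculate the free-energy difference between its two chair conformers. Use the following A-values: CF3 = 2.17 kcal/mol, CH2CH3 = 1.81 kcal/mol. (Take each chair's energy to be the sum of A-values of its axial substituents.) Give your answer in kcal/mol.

3.98 kcal/mol

C1 and C3 have the same parity, so for the cis isomer the two substituents are e,e in one chair and a,a in the other.
Chair I (trifluoromethyl axial, ethyl axial): E = 3.98 kcal/mol.
Chair II (trifluoromethyl equatorial, ethyl equatorial): E = 0.00 kcal/mol.
ΔE = 3.98 − 0.00 = 3.98 kcal/mol; chair II is more stable.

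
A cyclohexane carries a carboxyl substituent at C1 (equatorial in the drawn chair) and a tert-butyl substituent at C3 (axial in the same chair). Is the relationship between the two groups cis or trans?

trans

C1 and C3 have the same parity, so their axial bonds point in the same direction.
With same-parity carbons, two substituents on the same face are both axial or both equatorial; opposite faces give one of each.
Here the groups are equatorial/axial → opposite face → trans.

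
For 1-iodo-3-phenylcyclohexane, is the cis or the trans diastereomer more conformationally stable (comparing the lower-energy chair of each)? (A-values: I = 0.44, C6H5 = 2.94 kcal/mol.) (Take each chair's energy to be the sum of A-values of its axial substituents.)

At 1,3 positions (parity same): cis → (e,e or a,a); trans → (a,e or e,a).
Best chair for cis: E = 0.00 kcal/mol; best chair for trans: E = 0.44 kcal/mol.
The cis isomer is lower by 0.44 kcal/mol.

cis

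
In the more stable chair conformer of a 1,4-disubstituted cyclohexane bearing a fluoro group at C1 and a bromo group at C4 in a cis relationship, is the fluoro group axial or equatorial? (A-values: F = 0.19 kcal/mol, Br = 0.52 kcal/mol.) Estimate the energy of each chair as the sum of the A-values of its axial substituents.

C1 and C4 have opposite parity, so for the cis isomer the two substituents are one axial and one equatorial in each chair.
Chair I (fluoro axial, bromo equatorial): E = 0.19 kcal/mol.
Chair II (fluoro equatorial, bromo axial): E = 0.52 kcal/mol.
Chair I is the more stable (lower-energy) conformer, and in that chair the fluoro group is axial.

axial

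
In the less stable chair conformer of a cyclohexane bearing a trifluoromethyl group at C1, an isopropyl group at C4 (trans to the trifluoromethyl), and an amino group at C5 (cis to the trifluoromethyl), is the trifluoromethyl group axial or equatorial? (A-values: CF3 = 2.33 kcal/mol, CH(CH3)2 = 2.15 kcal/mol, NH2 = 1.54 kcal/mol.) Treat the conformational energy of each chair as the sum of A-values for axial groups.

axial

Chair I (trifluoromethyl axial, isopropyl axial, amino axial): E = 6.02 kcal/mol.
Chair II (trifluoromethyl equatorial, isopropyl equatorial, amino equatorial): E = 0.00 kcal/mol.
Chair I is the less stable (higher-energy) conformer, and in that chair the trifluoromethyl group is axial.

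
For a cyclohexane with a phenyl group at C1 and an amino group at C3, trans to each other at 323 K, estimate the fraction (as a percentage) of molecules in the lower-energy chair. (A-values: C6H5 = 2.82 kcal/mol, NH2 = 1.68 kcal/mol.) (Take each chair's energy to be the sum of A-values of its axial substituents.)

C1 and C3 have the same parity, so for the trans isomer the two substituents are one axial and one equatorial in each chair.
Chair I (phenyl axial, amino equatorial): E = 2.82 kcal/mol; chair II (phenyl equatorial, amino axial): E = 1.68 kcal/mol.
ΔG = 1.14 kcal/mol between the two chairs.
K = exp(ΔG/RT) with R = 1.987×10⁻³ kcal mol⁻¹ K⁻¹ and T = 323 K gives K ≈ 5.91.
Fraction in the lower-energy chair = K/(K+1) = 85.5%.

85.5%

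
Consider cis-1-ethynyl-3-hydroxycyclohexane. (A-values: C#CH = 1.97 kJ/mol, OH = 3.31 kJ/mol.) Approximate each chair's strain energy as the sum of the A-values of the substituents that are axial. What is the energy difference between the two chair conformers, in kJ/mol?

5.28 kJ/mol

C1 and C3 have the same parity, so for the cis isomer the two substituents are e,e in one chair and a,a in the other.
Chair I (ethynyl axial, hydroxyl axial): E = 5.28 kJ/mol.
Chair II (ethynyl equatorial, hydroxyl equatorial): E = 0.00 kJ/mol.
ΔE = 5.28 − 0.00 = 5.28 kJ/mol; chair II is more stable.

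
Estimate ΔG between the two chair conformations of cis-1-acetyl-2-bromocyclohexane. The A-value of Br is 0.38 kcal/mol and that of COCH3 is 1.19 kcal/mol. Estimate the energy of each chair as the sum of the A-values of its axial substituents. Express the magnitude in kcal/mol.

0.81 kcal/mol

C1 and C2 have opposite parity, so for the cis isomer the two substituents are one axial and one equatorial in each chair.
Chair I (bromo axial, acetyl equatorial): E = 0.38 kcal/mol.
Chair II (bromo equatorial, acetyl axial): E = 1.19 kcal/mol.
ΔE = 1.19 − 0.38 = 0.81 kcal/mol; chair I is more stable.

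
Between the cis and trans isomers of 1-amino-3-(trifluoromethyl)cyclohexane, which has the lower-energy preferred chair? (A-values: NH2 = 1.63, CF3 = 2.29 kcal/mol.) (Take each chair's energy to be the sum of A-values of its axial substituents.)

cis

At 1,3 positions (parity same): cis → (e,e or a,a); trans → (a,e or e,a).
Best chair for cis: E = 0.00 kcal/mol; best chair for trans: E = 1.63 kcal/mol.
The cis isomer is lower by 1.63 kcal/mol.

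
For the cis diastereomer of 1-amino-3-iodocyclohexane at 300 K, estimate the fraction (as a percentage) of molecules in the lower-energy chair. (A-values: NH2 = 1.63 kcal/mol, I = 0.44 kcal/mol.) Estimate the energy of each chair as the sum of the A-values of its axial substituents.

97.0%

C1 and C3 have the same parity, so for the cis isomer the two substituents are e,e in one chair and a,a in the other.
Chair I (amino axial, iodo axial): E = 2.07 kcal/mol; chair II (amino equatorial, iodo equatorial): E = 0.00 kcal/mol.
ΔG = 2.07 kcal/mol between the two chairs.
K = exp(ΔG/RT) with R = 1.987×10⁻³ kcal mol⁻¹ K⁻¹ and T = 300 K gives K ≈ 32.2.
Fraction in the lower-energy chair = K/(K+1) = 97.0%.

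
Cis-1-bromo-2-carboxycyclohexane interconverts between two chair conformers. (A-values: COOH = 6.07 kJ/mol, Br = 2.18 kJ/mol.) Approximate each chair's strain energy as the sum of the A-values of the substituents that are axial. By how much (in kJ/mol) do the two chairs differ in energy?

C1 and C2 have opposite parity, so for the cis isomer the two substituents are one axial and one equatorial in each chair.
Chair I (carboxyl axial, bromo equatorial): E = 6.07 kJ/mol.
Chair II (carboxyl equatorial, bromo axial): E = 2.18 kJ/mol.
ΔE = 6.07 − 2.18 = 3.89 kJ/mol; chair II is more stable.

3.89 kJ/mol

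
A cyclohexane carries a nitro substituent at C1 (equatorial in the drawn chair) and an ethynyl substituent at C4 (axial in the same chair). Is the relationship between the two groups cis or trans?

cis

C1 and C4 have opposite parity, so their axial bonds point in opposite directions.
With opposite-parity carbons, two substituents on the same face are one axial and one equatorial; opposite faces give both axial or both equatorial.
Here the groups are equatorial/axial → same face → cis.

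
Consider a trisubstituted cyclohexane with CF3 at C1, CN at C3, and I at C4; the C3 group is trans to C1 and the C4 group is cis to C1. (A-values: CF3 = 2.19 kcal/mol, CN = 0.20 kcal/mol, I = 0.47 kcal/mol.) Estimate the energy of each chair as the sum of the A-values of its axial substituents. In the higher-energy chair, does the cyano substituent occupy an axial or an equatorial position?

Chair I (trifluoromethyl axial, cyano equatorial, iodo equatorial): E = 2.19 kcal/mol.
Chair II (trifluoromethyl equatorial, cyano axial, iodo axial): E = 0.67 kcal/mol.
Chair I is the less stable (higher-energy) conformer, and in that chair the cyano group is equatorial.

equatorial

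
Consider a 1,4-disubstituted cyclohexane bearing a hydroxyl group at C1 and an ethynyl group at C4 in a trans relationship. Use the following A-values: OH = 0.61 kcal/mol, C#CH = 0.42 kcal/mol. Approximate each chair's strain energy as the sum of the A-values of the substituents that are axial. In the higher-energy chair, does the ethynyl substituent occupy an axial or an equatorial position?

C1 and C4 have opposite parity, so for the trans isomer the two substituents are e,e in one chair and a,a in the other.
Chair I (hydroxyl axial, ethynyl axial): E = 1.03 kcal/mol.
Chair II (hydroxyl equatorial, ethynyl equatorial): E = 0.00 kcal/mol.
Chair I is the less stable (higher-energy) conformer, and in that chair the ethynyl group is axial.

axial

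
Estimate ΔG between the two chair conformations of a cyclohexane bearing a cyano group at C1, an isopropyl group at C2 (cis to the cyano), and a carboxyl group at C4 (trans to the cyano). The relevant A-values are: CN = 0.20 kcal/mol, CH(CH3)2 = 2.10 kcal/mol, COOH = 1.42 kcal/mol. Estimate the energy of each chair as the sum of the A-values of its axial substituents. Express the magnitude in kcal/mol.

0.48 kcal/mol

Chair I (cyano axial, isopropyl equatorial, carboxyl axial): E = 1.62 kcal/mol.
Chair II (cyano equatorial, isopropyl axial, carboxyl equatorial): E = 2.10 kcal/mol.
ΔE = 2.10 − 1.62 = 0.48 kcal/mol; chair I is more stable.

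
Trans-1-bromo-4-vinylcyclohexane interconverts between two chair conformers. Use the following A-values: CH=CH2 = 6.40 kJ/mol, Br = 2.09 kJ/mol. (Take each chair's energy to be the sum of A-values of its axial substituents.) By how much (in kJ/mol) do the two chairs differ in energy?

8.49 kJ/mol

C1 and C4 have opposite parity, so for the trans isomer the two substituents are e,e in one chair and a,a in the other.
Chair I (vinyl axial, bromo axial): E = 8.49 kJ/mol.
Chair II (vinyl equatorial, bromo equatorial): E = 0.00 kJ/mol.
ΔE = 8.49 − 0.00 = 8.49 kJ/mol; chair II is more stable.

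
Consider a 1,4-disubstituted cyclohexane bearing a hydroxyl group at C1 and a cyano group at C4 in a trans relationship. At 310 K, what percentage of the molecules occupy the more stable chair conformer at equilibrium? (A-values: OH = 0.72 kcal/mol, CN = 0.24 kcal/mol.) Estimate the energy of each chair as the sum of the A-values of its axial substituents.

C1 and C4 have opposite parity, so for the trans isomer the two substituents are e,e in one chair and a,a in the other.
Chair I (hydroxyl axial, cyano axial): E = 0.96 kcal/mol; chair II (hydroxyl equatorial, cyano equatorial): E = 0.00 kcal/mol.
ΔG = 0.96 kcal/mol between the two chairs.
K = exp(ΔG/RT) with R = 1.987×10⁻³ kcal mol⁻¹ K⁻¹ and T = 310 K gives K ≈ 4.75.
Fraction in the lower-energy chair = K/(K+1) = 82.6%.

82.6%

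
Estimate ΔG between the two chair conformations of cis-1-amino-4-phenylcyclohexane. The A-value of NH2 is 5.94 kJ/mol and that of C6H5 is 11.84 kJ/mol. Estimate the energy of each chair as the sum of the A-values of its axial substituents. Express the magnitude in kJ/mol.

C1 and C4 have opposite parity, so for the cis isomer the two substituents are one axial and one equatorial in each chair.
Chair I (amino axial, phenyl equatorial): E = 5.94 kJ/mol.
Chair II (amino equatorial, phenyl axial): E = 11.84 kJ/mol.
ΔE = 11.84 − 5.94 = 5.90 kJ/mol; chair I is more stable.

5.90 kJ/mol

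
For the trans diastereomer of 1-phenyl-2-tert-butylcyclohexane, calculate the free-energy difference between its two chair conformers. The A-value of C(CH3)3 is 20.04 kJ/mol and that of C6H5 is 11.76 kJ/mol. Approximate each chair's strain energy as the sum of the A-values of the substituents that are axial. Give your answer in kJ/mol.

31.80 kJ/mol

C1 and C2 have opposite parity, so for the trans isomer the two substituents are e,e in one chair and a,a in the other.
Chair I (tert-butyl axial, phenyl axial): E = 31.80 kJ/mol.
Chair II (tert-butyl equatorial, phenyl equatorial): E = 0.00 kJ/mol.
ΔE = 31.80 − 0.00 = 31.80 kJ/mol; chair II is more stable.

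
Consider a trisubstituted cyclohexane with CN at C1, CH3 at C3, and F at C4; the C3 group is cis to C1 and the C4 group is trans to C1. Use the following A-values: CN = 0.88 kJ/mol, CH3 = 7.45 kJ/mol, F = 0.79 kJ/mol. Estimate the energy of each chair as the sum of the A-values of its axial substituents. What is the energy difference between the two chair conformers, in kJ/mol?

Chair I (cyano axial, methyl axial, fluoro axial): E = 9.12 kJ/mol.
Chair II (cyano equatorial, methyl equatorial, fluoro equatorial): E = 0.00 kJ/mol.
ΔE = 9.12 − 0.00 = 9.12 kJ/mol; chair II is more stable.

9.12 kJ/mol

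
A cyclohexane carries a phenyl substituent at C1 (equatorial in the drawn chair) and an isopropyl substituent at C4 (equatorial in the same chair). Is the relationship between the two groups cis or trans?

trans

C1 and C4 have opposite parity, so their axial bonds point in opposite directions.
With opposite-parity carbons, two substituents on the same face are one axial and one equatorial; opposite faces give both axial or both equatorial.
Here the groups are equatorial/equatorial → opposite face → trans.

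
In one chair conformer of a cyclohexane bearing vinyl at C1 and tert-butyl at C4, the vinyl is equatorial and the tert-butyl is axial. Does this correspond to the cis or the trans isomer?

C1 and C4 have opposite parity, so their axial bonds point in opposite directions.
With opposite-parity carbons, two substituents on the same face are one axial and one equatorial; opposite faces give both axial or both equatorial.
Here the groups are equatorial/axial → same face → cis.

cis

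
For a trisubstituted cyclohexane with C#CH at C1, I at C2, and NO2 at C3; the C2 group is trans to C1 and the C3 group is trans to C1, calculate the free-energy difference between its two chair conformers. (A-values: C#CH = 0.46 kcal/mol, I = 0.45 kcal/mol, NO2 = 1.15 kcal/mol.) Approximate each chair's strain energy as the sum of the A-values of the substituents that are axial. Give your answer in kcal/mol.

Chair I (ethynyl axial, iodo axial, nitro equatorial): E = 0.91 kcal/mol.
Chair II (ethynyl equatorial, iodo equatorial, nitro axial): E = 1.15 kcal/mol.
ΔE = 1.15 − 0.91 = 0.24 kcal/mol; chair I is more stable.

0.24 kcal/mol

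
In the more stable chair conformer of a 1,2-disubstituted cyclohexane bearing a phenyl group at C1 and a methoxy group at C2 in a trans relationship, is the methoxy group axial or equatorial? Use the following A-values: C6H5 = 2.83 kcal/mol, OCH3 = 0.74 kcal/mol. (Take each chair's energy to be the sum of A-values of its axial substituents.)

equatorial

C1 and C2 have opposite parity, so for the trans isomer the two substituents are e,e in one chair and a,a in the other.
Chair I (phenyl axial, methoxy axial): E = 3.57 kcal/mol.
Chair II (phenyl equatorial, methoxy equatorial): E = 0.00 kcal/mol.
Chair II is the more stable (lower-energy) conformer, and in that chair the methoxy group is equatorial.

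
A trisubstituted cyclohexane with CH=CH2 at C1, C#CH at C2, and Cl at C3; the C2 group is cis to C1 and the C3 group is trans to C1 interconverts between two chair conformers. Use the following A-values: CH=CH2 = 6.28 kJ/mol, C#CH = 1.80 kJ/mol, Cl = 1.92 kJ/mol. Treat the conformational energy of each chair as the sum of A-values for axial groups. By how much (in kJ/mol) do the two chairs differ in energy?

Chair I (vinyl axial, ethynyl equatorial, chloro equatorial): E = 6.28 kJ/mol.
Chair II (vinyl equatorial, ethynyl axial, chloro axial): E = 3.72 kJ/mol.
ΔE = 6.28 − 3.72 = 2.56 kJ/mol; chair II is more stable.

2.56 kJ/mol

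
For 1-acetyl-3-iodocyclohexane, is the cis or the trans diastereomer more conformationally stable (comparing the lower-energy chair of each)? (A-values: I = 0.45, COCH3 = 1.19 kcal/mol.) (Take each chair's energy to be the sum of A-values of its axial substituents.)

cis

At 1,3 positions (parity same): cis → (e,e or a,a); trans → (a,e or e,a).
Best chair for cis: E = 0.00 kcal/mol; best chair for trans: E = 0.45 kcal/mol.
The cis isomer is lower by 0.45 kcal/mol.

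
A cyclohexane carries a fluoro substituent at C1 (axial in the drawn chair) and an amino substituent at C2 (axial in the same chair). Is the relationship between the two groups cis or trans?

C1 and C2 have opposite parity, so their axial bonds point in opposite directions.
With opposite-parity carbons, two substituents on the same face are one axial and one equatorial; opposite faces give both axial or both equatorial.
Here the groups are axial/axial → opposite face → trans.

trans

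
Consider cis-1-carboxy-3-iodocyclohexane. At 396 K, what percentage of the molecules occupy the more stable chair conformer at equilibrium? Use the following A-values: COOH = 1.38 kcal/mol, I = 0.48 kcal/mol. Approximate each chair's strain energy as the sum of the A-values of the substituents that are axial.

C1 and C3 have the same parity, so for the cis isomer the two substituents are e,e in one chair and a,a in the other.
Chair I (carboxyl axial, iodo axial): E = 1.86 kcal/mol; chair II (carboxyl equatorial, iodo equatorial): E = 0.00 kcal/mol.
ΔG = 1.86 kcal/mol between the two chairs.
K = exp(ΔG/RT) with R = 1.987×10⁻³ kcal mol⁻¹ K⁻¹ and T = 396 K gives K ≈ 10.6.
Fraction in the lower-energy chair = K/(K+1) = 91.4%.

91.4%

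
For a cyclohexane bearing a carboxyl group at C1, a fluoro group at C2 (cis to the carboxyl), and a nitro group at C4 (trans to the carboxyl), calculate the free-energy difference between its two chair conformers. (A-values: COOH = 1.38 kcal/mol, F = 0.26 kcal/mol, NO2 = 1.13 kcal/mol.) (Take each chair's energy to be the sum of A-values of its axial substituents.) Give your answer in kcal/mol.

2.25 kcal/mol

Chair I (carboxyl axial, fluoro equatorial, nitro axial): E = 2.51 kcal/mol.
Chair II (carboxyl equatorial, fluoro axial, nitro equatorial): E = 0.26 kcal/mol.
ΔE = 2.51 − 0.26 = 2.25 kcal/mol; chair II is more stable.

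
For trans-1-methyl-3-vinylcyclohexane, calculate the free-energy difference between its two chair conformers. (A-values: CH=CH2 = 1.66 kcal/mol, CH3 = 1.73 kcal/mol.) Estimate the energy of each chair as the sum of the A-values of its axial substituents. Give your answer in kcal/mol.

C1 and C3 have the same parity, so for the trans isomer the two substituents are one axial and one equatorial in each chair.
Chair I (vinyl axial, methyl equatorial): E = 1.66 kcal/mol.
Chair II (vinyl equatorial, methyl axial): E = 1.73 kcal/mol.
ΔE = 1.73 − 1.66 = 0.07 kcal/mol; chair I is more stable.

0.07 kcal/mol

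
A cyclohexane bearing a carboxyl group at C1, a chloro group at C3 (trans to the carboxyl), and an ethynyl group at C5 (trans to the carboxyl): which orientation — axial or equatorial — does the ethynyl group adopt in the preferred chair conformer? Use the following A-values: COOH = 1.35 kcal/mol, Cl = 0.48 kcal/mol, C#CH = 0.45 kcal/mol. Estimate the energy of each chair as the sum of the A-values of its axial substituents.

axial

Chair I (carboxyl axial, chloro equatorial, ethynyl equatorial): E = 1.35 kcal/mol.
Chair II (carboxyl equatorial, chloro axial, ethynyl axial): E = 0.93 kcal/mol.
Chair II is the more stable (lower-energy) conformer, and in that chair the ethynyl group is axial.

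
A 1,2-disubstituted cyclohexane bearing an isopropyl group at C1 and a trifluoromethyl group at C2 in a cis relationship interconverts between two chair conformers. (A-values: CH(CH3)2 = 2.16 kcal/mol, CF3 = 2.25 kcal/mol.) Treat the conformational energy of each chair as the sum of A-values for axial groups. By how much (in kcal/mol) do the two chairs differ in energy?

0.09 kcal/mol

C1 and C2 have opposite parity, so for the cis isomer the two substituents are one axial and one equatorial in each chair.
Chair I (isopropyl axial, trifluoromethyl equatorial): E = 2.16 kcal/mol.
Chair II (isopropyl equatorial, trifluoromethyl axial): E = 2.25 kcal/mol.
ΔE = 2.25 − 2.16 = 0.09 kcal/mol; chair I is more stable.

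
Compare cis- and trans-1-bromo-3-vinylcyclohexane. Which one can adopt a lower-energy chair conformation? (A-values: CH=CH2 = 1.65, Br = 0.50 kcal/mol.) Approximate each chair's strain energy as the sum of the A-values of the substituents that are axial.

At 1,3 positions (parity same): cis → (e,e or a,a); trans → (a,e or e,a).
Best chair for cis: E = 0.00 kcal/mol; best chair for trans: E = 0.50 kcal/mol.
The cis isomer is lower by 0.50 kcal/mol.

cis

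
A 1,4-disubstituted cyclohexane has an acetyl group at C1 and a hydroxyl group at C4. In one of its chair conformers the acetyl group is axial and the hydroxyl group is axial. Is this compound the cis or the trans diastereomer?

trans

C1 and C4 have opposite parity, so their axial bonds point in opposite directions.
With opposite-parity carbons, two substituents on the same face are one axial and one equatorial; opposite faces give both axial or both equatorial.
Here the groups are axial/axial → opposite face → trans.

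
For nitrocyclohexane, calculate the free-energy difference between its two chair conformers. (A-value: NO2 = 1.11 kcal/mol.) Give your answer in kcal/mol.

A monosubstituted cyclohexane has one chair with the nitro group axial (E = A = 1.11 kcal/mol) and one with it equatorial (E = 0).
ΔE = 1.11 − 0 = 1.11 kcal/mol.

1.11 kcal/mol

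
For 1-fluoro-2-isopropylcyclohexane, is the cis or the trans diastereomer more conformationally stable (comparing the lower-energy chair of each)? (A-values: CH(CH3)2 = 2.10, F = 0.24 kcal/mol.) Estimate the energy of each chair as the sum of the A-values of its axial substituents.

trans

At 1,2 positions (parity opposite): cis → (a,e or e,a); trans → (e,e or a,a).
Best chair for cis: E = 0.24 kcal/mol; best chair for trans: E = 0.00 kcal/mol.
The trans isomer is lower by 0.24 kcal/mol.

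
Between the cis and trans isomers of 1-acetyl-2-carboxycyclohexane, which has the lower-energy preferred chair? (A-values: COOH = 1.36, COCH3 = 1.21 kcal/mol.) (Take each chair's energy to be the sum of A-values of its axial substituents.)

At 1,2 positions (parity opposite): cis → (a,e or e,a); trans → (e,e or a,a).
Best chair for cis: E = 1.21 kcal/mol; best chair for trans: E = 0.00 kcal/mol.
The trans isomer is lower by 1.21 kcal/mol.

trans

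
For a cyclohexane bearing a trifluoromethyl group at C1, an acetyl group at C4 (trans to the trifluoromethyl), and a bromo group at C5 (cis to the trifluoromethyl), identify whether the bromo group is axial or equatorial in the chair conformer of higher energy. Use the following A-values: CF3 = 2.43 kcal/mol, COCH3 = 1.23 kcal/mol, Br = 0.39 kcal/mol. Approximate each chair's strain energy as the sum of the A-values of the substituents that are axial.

Chair I (trifluoromethyl axial, acetyl axial, bromo axial): E = 4.05 kcal/mol.
Chair II (trifluoromethyl equatorial, acetyl equatorial, bromo equatorial): E = 0.00 kcal/mol.
Chair I is the less stable (higher-energy) conformer, and in that chair the bromo group is axial.

axial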